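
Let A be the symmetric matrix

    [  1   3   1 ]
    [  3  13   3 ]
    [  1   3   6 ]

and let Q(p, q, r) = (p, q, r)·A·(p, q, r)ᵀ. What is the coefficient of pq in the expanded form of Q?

The coefficient of pq is A[1,2] + A[2,1] = 2·3 = 6.

6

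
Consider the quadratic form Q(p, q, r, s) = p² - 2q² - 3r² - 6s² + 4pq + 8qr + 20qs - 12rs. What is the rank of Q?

4

The associated matrix is A = [[1, 2, 0, 0], [2, -2, 4, 10], [0, 4, -3, -6], [0, 10, -6, -6]].
Row-reducing A symmetrically gives the diagonal entries 1, -6, -1/3, 12.
So there are 2 positive, 2 negative pivots.
The rank is the number of nonzero pivots: 4.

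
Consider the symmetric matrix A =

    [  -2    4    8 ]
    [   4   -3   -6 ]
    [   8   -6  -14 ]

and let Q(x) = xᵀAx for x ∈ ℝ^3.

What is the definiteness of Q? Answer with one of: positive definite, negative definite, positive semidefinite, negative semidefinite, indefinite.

indefinite

An LDLᵀ factorisation of A has diagonal entries -2, 5, -2.
That gives 1 positive, 2 negative pivots.
Hence Q is indefinite.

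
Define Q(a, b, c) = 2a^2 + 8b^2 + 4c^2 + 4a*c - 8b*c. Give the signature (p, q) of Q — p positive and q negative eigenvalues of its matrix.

(2, 0)

The associated matrix is A = [[2, 0, 2], [0, 8, -4], [2, -4, 4]].
Symmetric row and column elimination reduces A to a congruent diagonal form with pivots 2, 8, 0.
So there are 2 positive, 1 zero pivots.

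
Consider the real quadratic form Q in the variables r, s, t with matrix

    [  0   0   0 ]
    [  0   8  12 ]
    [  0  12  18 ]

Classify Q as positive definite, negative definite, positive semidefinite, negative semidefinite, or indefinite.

positive semidefinite

Applying the same elementary operations to the rows and columns of A produces a congruent diagonal matrix with entries 0, 8, 0.
That gives 1 positive, 2 zero pivots.
Hence Q is positive semidefinite.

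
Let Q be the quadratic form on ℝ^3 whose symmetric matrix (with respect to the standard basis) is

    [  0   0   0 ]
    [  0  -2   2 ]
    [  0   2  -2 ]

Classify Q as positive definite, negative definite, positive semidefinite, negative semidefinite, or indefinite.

negative semidefinite

Applying the same elementary operations to the rows and columns of A produces a congruent diagonal matrix with entries 0, -2, 0.
That gives 1 negative, 2 zero pivots.
Hence Q is negative semidefinite.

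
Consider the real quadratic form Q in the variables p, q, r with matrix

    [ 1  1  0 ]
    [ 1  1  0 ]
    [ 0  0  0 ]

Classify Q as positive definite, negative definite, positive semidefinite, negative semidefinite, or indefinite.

Applying the same elementary operations to the rows and columns of A produces a congruent diagonal matrix with entries 1, 0, 0.
So there are 1 positive, 2 zero pivots.
Hence Q is positive semidefinite.

positive semidefinite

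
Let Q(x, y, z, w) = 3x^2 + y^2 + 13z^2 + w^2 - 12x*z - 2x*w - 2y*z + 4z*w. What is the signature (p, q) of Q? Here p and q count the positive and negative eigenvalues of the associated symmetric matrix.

(3, 0)

Write A = [[3, 0, -6, -1], [0, 1, -1, 0], [-6, -1, 13, 2], [-1, 0, 2, 1]].
Applying the same elementary operations to the rows and columns of A produces a congruent diagonal matrix with entries 3, 1, 0, 2/3.
So there are 3 positive, 1 zero pivots.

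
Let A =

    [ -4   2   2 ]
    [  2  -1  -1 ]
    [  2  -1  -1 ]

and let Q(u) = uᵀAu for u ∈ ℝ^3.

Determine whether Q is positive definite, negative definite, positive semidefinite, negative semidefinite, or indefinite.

Applying the same elementary operations to the rows and columns of A produces a congruent diagonal matrix with entries -4, 0, 0.
So there are 1 negative, 2 zero pivots.
Hence Q is negative semidefinite.

negative semidefinite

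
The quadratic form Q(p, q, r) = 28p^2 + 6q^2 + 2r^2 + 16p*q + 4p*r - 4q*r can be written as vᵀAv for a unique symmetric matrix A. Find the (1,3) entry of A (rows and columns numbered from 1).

The coefficient of p·r in Q is 4. For a symmetric A this equals A[1,3] + A[3,1] = 2·A[1,3].
So A[1,3] = 4/2 = 2.

2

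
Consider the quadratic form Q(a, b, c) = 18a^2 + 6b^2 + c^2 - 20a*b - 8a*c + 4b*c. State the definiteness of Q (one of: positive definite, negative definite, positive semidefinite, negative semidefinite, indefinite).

The symmetric matrix is A = [[18, -10, -4], [-10, 6, 2], [-4, 2, 1]].
Applying the same elementary operations to the rows and columns of A produces a congruent diagonal matrix with entries 18, 4/9, 0.
That gives 2 positive, 1 zero pivots.
Hence Q is positive semidefinite.

positive semidefinite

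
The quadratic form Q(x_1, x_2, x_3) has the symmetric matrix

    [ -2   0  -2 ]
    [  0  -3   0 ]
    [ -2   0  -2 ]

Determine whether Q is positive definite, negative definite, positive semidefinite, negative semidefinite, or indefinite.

negative semidefinite

Row-reducing A symmetrically gives the diagonal entries -2, -3, 0.
Counting signs: 2 negative, 1 zero.
Hence Q is negative semidefinite.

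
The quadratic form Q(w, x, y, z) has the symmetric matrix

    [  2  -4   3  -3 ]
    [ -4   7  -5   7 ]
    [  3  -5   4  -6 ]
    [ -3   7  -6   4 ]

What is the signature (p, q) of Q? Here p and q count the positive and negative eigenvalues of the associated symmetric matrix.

Congruent diagonalization of A (simultaneous row and column reduction) yields pivots 2, -1, 1/2, 0.
So there are 2 positive, 1 negative, 1 zero pivots.

(2, 1)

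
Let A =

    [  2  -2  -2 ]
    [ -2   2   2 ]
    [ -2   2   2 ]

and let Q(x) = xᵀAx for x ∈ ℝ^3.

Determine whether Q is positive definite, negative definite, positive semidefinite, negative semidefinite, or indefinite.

Symmetric row and column elimination reduces A to a congruent diagonal form with pivots 2, 0, 0.
So there are 1 positive, 2 zero pivots.
Hence Q is positive semidefinite.

positive semidefinite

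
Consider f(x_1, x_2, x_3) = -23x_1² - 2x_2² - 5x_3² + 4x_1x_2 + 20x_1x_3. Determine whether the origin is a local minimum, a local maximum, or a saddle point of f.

The Hessian at the origin is H = [[-46, 4, 20], [4, -4, 0], [20, 0, -10]].
Symmetric row and column elimination reduces H to a congruent diagonal form with pivots -46, -84/23, -10/21.
Counting signs: 3 negative.
H is negative definite, so the origin is a strict local maximum.

local maximum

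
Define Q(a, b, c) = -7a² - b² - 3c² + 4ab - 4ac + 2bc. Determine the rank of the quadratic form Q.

3

Write A = [[-7, 2, -2], [2, -1, 1], [-2, 1, -3]].
Congruent diagonalization of A (simultaneous row and column reduction) yields pivots -7, -3/7, -2.
That gives 3 negative pivots.
The rank is the number of nonzero pivots: 3.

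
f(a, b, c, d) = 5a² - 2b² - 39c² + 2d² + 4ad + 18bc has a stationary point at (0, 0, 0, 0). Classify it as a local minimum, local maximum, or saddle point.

saddle point

The Hessian at the origin is H = [[10, 0, 0, 4], [0, -4, 18, 0], [0, 18, -78, 0], [4, 0, 0, 4]].
Congruent diagonalization of H (simultaneous row and column reduction) yields pivots 10, -4, 3, 12/5.
That gives 3 positive, 1 negative pivots.
H is indefinite, so the origin is a saddle point.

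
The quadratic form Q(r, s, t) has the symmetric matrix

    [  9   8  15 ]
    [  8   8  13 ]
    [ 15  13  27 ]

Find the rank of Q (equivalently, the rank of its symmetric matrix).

3

Row-reducing A symmetrically gives the diagonal entries 9, 8/9, 15/8.
So there are 3 positive pivots.
The rank is the number of nonzero pivots: 3.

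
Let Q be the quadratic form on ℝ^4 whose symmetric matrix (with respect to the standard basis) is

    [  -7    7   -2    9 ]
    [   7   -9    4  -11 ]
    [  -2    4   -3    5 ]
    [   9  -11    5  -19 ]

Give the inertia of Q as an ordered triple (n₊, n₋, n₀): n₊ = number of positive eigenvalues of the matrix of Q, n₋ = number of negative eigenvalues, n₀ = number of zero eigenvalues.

(0, 4, 0)

Congruent diagonalization of A (simultaneous row and column reduction) yields pivots -7, -2, -3/7, -5.
Counting signs: 4 negative.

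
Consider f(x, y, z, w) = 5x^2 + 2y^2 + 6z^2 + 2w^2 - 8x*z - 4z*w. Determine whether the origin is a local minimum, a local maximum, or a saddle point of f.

The Hessian at the origin is H = [[10, 0, -8, 0], [0, 4, 0, 0], [-8, 0, 12, -4], [0, 0, -4, 4]].
An LDLᵀ factorisation of H has diagonal entries 10, 4, 28/5, 8/7.
That gives 4 positive pivots.
H is positive definite, so the origin is a strict local minimum.

local minimum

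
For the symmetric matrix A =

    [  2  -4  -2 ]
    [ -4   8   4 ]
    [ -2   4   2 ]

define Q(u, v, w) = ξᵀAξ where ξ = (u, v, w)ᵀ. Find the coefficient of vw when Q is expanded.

The coefficient of vw is A[2,3] + A[3,2] = 2·4 = 8.

8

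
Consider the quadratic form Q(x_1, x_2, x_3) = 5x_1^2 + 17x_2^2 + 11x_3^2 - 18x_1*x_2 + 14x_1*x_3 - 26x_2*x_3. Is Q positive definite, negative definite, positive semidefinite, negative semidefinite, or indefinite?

Write A = [[5, -9, 7], [-9, 17, -13], [7, -13, 11]].
Congruent diagonalization of A (simultaneous row and column reduction) yields pivots 5, 4/5, 1.
That gives 3 positive pivots.
Hence Q is positive definite.

positive definite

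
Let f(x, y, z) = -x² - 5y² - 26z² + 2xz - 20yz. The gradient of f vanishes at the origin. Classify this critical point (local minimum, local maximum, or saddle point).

local maximum

The Hessian at the origin is H = [[-2, 0, 2], [0, -10, -20], [2, -20, -52]].
An LDLᵀ factorisation of H has diagonal entries -2, -10, -10.
So there are 3 negative pivots.
H is negative definite, so the origin is a strict local maximum.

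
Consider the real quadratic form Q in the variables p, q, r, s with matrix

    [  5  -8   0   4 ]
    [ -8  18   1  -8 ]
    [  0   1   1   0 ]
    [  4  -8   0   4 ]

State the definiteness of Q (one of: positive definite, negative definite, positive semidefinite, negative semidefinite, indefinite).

Symmetric row and column elimination reduces A to a congruent diagonal form with pivots 5, 26/5, 21/26, 4/21.
Counting signs: 4 positive.
Hence Q is positive definite.

positive definite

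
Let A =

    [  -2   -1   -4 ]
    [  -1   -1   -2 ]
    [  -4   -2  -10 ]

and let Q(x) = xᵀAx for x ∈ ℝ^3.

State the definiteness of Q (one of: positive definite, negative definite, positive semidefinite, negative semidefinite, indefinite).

Symmetric row and column elimination reduces A to a congruent diagonal form with pivots -2, -1/2, -2.
That gives 3 negative pivots.
Hence Q is negative definite.

negative definite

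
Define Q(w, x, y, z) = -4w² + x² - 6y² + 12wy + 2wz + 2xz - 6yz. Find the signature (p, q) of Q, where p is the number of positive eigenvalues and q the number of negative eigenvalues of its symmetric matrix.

The associated matrix is A = [[-4, 0, 6, 1], [0, 1, 0, 1], [6, 0, -6, -3], [1, 1, -3, 0]].
Congruent diagonalization of A (simultaneous row and column reduction) yields pivots -4, 1, 3, -3/2.
That gives 2 positive, 2 negative pivots.

(2, 2)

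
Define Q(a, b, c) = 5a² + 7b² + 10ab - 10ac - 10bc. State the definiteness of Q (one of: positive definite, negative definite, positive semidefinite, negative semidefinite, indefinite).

indefinite

The associated matrix is A = [[5, 5, -5], [5, 7, -5], [-5, -5, 0]].
Congruent diagonalization of A (simultaneous row and column reduction) yields pivots 5, 2, -5.
So there are 2 positive, 1 negative pivots.
Hence Q is indefinite.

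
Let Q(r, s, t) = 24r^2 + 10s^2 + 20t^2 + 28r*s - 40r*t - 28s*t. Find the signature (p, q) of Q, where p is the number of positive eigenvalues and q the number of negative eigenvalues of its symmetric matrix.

(3, 0)

Write A = [[24, 14, -20], [14, 10, -14], [-20, -14, 20]].
Congruent diagonalization of A (simultaneous row and column reduction) yields pivots 24, 11/6, 4/11.
That gives 3 positive pivots.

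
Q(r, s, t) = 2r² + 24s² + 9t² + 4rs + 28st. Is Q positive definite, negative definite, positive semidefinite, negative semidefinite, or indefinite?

Write A = [[2, 2, 0], [2, 24, 14], [0, 14, 9]].
Symmetric row and column elimination reduces A to a congruent diagonal form with pivots 2, 22, 1/11.
So there are 3 positive pivots.
Hence Q is positive definite.

positive definite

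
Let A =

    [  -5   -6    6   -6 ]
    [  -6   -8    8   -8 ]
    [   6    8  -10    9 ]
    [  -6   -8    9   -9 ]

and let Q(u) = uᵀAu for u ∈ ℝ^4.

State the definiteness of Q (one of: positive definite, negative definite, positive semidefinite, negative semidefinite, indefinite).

negative definite

Leading principal minors: Δ_1 = -5, Δ_2 = 4, Δ_3 = -8, Δ_4 = 4.
The signs alternate starting with Δ_1 < 0, so by Sylvester's criterion Q is negative definite.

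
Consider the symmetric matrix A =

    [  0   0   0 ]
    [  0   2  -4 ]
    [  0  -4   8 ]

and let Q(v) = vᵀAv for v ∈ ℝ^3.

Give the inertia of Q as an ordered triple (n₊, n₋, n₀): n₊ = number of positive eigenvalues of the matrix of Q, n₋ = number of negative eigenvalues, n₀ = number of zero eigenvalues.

Congruent diagonalization of A (simultaneous row and column reduction) yields pivots 0, 2, 0.
So there are 1 positive, 2 zero pivots.

(1, 0, 2)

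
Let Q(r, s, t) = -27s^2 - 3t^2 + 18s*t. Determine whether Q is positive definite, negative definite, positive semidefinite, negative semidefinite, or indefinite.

negative semidefinite

The associated matrix is A = [[0, 0, 0], [0, -27, 9], [0, 9, -3]].
Row-reducing A symmetrically gives the diagonal entries 0, -27, 0.
Counting signs: 1 negative, 2 zero.
Hence Q is negative semidefinite.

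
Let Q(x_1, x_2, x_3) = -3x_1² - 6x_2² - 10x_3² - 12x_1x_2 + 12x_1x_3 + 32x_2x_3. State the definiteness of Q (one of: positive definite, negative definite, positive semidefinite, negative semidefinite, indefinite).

indefinite

The symmetric matrix is A = [[-3, -6, 6], [-6, -6, 16], [6, 16, -10]].
Row-reducing A symmetrically gives the diagonal entries -3, 6, -2/3.
So there are 1 positive, 2 negative pivots.
Hence Q is indefinite.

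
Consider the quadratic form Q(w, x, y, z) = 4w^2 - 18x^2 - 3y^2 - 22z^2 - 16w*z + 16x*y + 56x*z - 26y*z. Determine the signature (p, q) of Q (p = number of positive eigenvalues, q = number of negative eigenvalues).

(3, 1)

The symmetric matrix is A = [[4, 0, 0, -8], [0, -18, 8, 28], [0, 8, -3, -13], [-8, 28, -13, -22]].
Congruent diagonalization of A (simultaneous row and column reduction) yields pivots 4, -18, 5/9, 5.
So there are 3 positive, 1 negative pivots.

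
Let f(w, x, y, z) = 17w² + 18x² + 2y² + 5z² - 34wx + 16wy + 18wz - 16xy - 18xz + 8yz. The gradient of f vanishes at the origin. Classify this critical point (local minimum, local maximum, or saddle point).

saddle point

The Hessian at the origin is H = [[34, -34, 16, 18], [-34, 36, -16, -18], [16, -16, 4, 8], [18, -18, 8, 10]].
Symmetric row and column elimination reduces H to a congruent diagonal form with pivots 34, 2, -60/17, 8/15.
That gives 3 positive, 1 negative pivots.
H is indefinite, so the origin is a saddle point.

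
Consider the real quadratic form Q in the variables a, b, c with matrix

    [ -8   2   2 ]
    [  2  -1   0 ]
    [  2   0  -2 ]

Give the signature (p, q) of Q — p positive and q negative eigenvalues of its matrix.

(0, 3)

Row-reducing A symmetrically gives the diagonal entries -8, -1/2, -1.
That gives 3 negative pivots.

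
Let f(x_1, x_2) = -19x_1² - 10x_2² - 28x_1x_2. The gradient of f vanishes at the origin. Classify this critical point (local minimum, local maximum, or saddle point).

The Hessian at the origin is H = [[-38, -28], [-28, -20]].
det H = -38·-20 − (-28)² = -24 < 0, so H is indefinite.
Therefore the origin is a saddle point.

saddle point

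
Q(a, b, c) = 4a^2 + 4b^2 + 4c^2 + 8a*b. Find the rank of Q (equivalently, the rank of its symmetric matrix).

2

The associated matrix is A = [[4, 4, 0], [4, 4, 0], [0, 0, 4]].
Congruent diagonalization of A (simultaneous row and column reduction) yields pivots 4, 0, 4.
So there are 2 positive, 1 zero pivots.
The rank is the number of nonzero pivots: 2.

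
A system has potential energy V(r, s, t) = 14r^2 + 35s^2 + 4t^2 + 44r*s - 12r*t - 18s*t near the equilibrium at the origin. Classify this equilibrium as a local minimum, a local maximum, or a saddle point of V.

The Hessian at the origin is H = [[28, 44, -12], [44, 70, -18], [-12, -18, 8]].
Congruent diagonalization of H (simultaneous row and column reduction) yields pivots 28, 6/7, 2.
That gives 3 positive pivots.
H is positive definite, so the origin is a strict local minimum.

local minimum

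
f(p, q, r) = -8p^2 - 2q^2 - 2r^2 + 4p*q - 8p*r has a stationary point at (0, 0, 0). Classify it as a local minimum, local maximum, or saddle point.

The Hessian at the origin is H = [[-16, 4, -8], [4, -4, 0], [-8, 0, -4]].
Row-reducing H symmetrically gives the diagonal entries -16, -3, 4/3.
So there are 1 positive, 2 negative pivots.
H is indefinite, so the origin is a saddle point.

saddle point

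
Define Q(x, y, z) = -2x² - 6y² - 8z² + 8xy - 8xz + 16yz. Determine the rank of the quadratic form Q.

2

The associated matrix is A = [[-2, 4, -4], [4, -6, 8], [-4, 8, -8]].
Symmetric row and column elimination reduces A to a congruent diagonal form with pivots -2, 2, 0.
So there are 1 positive, 1 negative, 1 zero pivots.
The rank is the number of nonzero pivots: 2.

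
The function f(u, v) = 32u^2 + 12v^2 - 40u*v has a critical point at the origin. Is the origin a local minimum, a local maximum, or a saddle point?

saddle point

The Hessian at the origin is H = [[64, -40], [-40, 24]].
det H = 64·24 − (-40)² = -64 < 0, so H is indefinite.
Therefore the origin is a saddle point.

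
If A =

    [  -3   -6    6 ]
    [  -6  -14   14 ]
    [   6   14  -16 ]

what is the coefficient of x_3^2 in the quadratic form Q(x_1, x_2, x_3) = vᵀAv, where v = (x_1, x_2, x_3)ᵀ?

-16

The coefficient of x_3^2 is the diagonal entry A[3,3] = -16.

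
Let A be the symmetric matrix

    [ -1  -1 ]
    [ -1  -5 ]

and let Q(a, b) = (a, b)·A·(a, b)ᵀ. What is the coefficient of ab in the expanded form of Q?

The coefficient of ab is A[1,2] + A[2,1] = 2·(-1) = -2.

-2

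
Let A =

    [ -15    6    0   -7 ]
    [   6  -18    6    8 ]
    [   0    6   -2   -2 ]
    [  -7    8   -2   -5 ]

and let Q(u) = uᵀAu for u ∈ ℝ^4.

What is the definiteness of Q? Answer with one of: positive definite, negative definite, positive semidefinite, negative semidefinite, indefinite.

Symmetric row and column elimination reduces A to a congruent diagonal form with pivots -15, -78/5, 4/13, 0.
Counting signs: 1 positive, 2 negative, 1 zero.
Hence Q is indefinite.

indefinite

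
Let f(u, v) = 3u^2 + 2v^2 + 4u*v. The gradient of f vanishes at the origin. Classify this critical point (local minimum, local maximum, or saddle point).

The Hessian at the origin is H = [[6, 4], [4, 4]].
det H = 6·4 − (4)² = 8 > 0 and H[1,1] = 6 > 0, so H is positive definite.
Therefore the origin is a local minimum.

local minimum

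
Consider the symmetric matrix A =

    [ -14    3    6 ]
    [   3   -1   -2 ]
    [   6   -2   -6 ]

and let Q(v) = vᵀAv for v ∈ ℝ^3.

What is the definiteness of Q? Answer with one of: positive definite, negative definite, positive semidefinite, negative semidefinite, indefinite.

negative definite

Leading principal minors: Δ_1 = -14, Δ_2 = 5, Δ_3 = -10.
The signs alternate starting with Δ_1 < 0, so by Sylvester's criterion Q is negative definite.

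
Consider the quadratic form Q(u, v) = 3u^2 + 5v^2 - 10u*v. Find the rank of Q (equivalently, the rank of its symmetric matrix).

2

Write A = [[3, -5], [-5, 5]].
Symmetric row and column elimination reduces A to a congruent diagonal form with pivots 3, -10/3.
Counting signs: 1 positive, 1 negative.
The rank is the number of nonzero pivots: 2.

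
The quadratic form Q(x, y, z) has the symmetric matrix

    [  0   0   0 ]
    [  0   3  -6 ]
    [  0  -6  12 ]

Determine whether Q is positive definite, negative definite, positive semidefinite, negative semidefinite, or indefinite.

Applying the same elementary operations to the rows and columns of A produces a congruent diagonal matrix with entries 0, 3, 0.
That gives 1 positive, 2 zero pivots.
Hence Q is positive semidefinite.

positive semidefinite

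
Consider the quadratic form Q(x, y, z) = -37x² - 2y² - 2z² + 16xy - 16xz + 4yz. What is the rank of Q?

2

The associated matrix is A = [[-37, 8, -8], [8, -2, 2], [-8, 2, -2]].
Symmetric row and column elimination reduces A to a congruent diagonal form with pivots -37, -10/37, 0.
That gives 2 negative, 1 zero pivots.
The rank is the number of nonzero pivots: 2.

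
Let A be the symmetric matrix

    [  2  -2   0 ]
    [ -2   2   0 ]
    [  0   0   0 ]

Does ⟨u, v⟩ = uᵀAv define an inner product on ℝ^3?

Symmetric row and column elimination reduces A to a congruent diagonal form with pivots 2, 0, 0.
So there are 1 positive, 2 zero pivots.
Hence Q is positive semidefinite.
⟨·,·⟩ is an inner product exactly when A is positive definite.

no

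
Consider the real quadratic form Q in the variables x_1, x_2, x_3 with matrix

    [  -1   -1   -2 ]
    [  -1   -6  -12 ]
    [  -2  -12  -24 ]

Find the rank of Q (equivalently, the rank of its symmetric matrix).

Applying the same elementary operations to the rows and columns of A produces a congruent diagonal matrix with entries -1, -5, 0.
That gives 2 negative, 1 zero pivots.
The rank is the number of nonzero pivots: 2.

2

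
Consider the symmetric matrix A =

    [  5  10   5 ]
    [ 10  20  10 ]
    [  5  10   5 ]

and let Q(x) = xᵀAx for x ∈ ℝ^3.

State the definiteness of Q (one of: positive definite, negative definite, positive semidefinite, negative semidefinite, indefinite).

Row-reducing A symmetrically gives the diagonal entries 5, 0, 0.
That gives 1 positive, 2 zero pivots.
Hence Q is positive semidefinite.

positive semidefinite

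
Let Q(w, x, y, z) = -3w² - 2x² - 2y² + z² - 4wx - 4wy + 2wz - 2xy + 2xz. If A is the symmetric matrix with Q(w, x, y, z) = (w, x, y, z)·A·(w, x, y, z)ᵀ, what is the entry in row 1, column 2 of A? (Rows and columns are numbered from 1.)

The coefficient of w·x in Q is -4. For a symmetric A this equals A[1,2] + A[2,1] = 2·A[1,2].
So A[1,2] = -4/2 = -2.

-2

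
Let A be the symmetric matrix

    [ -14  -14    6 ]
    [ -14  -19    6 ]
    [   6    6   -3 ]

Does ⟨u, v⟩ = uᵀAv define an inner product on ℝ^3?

no

Row-reducing A symmetrically gives the diagonal entries -14, -5, -3/7.
That gives 3 negative pivots.
Hence Q is negative definite.
⟨·,·⟩ is an inner product exactly when A is positive definite.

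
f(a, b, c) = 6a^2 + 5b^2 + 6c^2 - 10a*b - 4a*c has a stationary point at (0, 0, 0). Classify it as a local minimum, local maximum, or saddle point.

The Hessian at the origin is H = [[12, -10, -4], [-10, 10, 0], [-4, 0, 12]].
An LDLᵀ factorisation of H has diagonal entries 12, 5/3, 4.
That gives 3 positive pivots.
H is positive definite, so the origin is a strict local minimum.

local minimum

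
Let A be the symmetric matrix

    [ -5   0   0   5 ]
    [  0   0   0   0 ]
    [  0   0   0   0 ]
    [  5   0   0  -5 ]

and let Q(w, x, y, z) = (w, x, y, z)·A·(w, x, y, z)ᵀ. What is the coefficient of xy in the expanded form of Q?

The coefficient of xy is A[2,3] + A[3,2] = 2·0 = 0.

0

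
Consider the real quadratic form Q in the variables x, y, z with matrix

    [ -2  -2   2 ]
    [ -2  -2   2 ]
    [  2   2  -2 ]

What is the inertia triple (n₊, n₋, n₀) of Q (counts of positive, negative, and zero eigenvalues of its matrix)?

Symmetric row and column elimination reduces A to a congruent diagonal form with pivots -2, 0, 0.
Counting signs: 1 negative, 2 zero.

(0, 1, 2)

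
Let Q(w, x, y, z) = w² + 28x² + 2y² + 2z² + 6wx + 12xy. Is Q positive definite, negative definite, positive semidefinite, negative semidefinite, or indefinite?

positive definite

The symmetric matrix is A = [[1, 3, 0, 0], [3, 28, 6, 0], [0, 6, 2, 0], [0, 0, 0, 2]].
An LDLᵀ factorisation of A has diagonal entries 1, 19, 2/19, 2.
So there are 4 positive pivots.
Hence Q is positive definite.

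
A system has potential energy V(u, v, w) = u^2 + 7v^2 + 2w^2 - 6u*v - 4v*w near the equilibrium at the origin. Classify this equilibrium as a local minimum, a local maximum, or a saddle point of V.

saddle point

The Hessian at the origin is H = [[2, -6, 0], [-6, 14, -4], [0, -4, 4]].
Applying the same elementary operations to the rows and columns of H produces a congruent diagonal matrix with entries 2, -4, 8.
Counting signs: 2 positive, 1 negative.
H is indefinite, so the origin is a saddle point.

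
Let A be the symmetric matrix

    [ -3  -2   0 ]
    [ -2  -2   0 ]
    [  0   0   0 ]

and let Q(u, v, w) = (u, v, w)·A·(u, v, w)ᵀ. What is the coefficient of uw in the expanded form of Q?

The coefficient of uw is A[1,3] + A[3,1] = 2·0 = 0.

0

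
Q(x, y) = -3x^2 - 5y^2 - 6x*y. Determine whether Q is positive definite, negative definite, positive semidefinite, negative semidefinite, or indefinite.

The symmetric matrix of Q is [[-3, -3], [-3, -5]].
For the 2×2 matrix [[-3, -3], [-3, -5]]: det = -3·-5 − (-3)² = 6, trace = -8.
det > 0 so both eigenvalues share the sign of the trace; trace = -8 < 0 ⇒ both negative.

negative definite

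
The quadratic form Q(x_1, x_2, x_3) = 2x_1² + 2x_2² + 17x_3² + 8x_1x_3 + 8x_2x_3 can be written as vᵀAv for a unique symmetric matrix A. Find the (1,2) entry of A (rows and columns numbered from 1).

0

The coefficient of x_1·x_2 in Q is 0. For a symmetric A this equals A[1,2] + A[2,1] = 2·A[1,2].
So A[1,2] = 0/2 = 0.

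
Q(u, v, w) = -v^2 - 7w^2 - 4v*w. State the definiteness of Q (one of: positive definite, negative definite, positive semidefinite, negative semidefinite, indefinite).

negative semidefinite

The associated matrix is A = [[0, 0, 0], [0, -1, -2], [0, -2, -7]].
Row-reducing A symmetrically gives the diagonal entries 0, -1, -3.
That gives 2 negative, 1 zero pivots.
Hence Q is negative semidefinite.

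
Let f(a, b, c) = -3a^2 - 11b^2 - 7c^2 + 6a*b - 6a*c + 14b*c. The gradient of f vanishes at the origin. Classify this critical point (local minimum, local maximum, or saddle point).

local maximum

The Hessian at the origin is H = [[-6, 6, -6], [6, -22, 14], [-6, 14, -14]].
Applying the same elementary operations to the rows and columns of H produces a congruent diagonal matrix with entries -6, -16, -4.
So there are 3 negative pivots.
H is negative definite, so the origin is a strict local maximum.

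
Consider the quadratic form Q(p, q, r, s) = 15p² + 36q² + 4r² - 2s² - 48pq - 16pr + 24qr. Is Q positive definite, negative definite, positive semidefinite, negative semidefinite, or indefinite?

Write A = [[15, -24, -8, 0], [-24, 36, 12, 0], [-8, 12, 4, 0], [0, 0, 0, -2]].
Symmetric row and column elimination reduces A to a congruent diagonal form with pivots 15, -12/5, 0, -2.
So there are 1 positive, 2 negative, 1 zero pivots.
Hence Q is indefinite.

indefinite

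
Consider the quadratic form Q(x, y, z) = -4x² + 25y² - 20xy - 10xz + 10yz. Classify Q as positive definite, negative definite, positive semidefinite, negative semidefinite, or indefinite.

Write A = [[-4, -10, -5], [-10, 25, 5], [-5, 5, 0]].
Applying the same elementary operations to the rows and columns of A produces a congruent diagonal matrix with entries -4, 50, 1/8.
Counting signs: 2 positive, 1 negative.
Hence Q is indefinite.

indefinite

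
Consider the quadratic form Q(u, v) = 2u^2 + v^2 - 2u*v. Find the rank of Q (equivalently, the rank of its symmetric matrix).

The associated matrix is A = [[2, -1], [-1, 1]].
Row-reducing A symmetrically gives the diagonal entries 2, 1/2.
So there are 2 positive pivots.
The rank is the number of nonzero pivots: 2.

2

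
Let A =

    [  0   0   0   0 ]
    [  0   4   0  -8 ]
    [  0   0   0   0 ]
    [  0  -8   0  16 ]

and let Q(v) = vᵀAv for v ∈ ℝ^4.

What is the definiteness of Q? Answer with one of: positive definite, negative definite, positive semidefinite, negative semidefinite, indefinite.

positive semidefinite

Applying the same elementary operations to the rows and columns of A produces a congruent diagonal matrix with entries 0, 4, 0, 0.
Counting signs: 1 positive, 3 zero.
Hence Q is positive semidefinite.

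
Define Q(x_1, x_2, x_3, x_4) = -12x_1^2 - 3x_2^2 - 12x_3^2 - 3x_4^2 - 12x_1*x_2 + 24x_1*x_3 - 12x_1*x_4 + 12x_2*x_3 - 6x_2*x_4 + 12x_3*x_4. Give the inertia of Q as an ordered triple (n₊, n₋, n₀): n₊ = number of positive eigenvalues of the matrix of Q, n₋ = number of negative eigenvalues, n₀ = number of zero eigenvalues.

The symmetric matrix is A = [[-12, -6, 12, -6], [-6, -3, 6, -3], [12, 6, -12, 6], [-6, -3, 6, -3]].
Applying the same elementary operations to the rows and columns of A produces a congruent diagonal matrix with entries -12, 0, 0, 0.
That gives 1 negative, 3 zero pivots.

(0, 1, 3)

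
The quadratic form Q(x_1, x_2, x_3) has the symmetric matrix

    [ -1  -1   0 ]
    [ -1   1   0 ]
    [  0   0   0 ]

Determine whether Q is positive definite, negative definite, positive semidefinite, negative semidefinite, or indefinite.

indefinite

Congruent diagonalization of A (simultaneous row and column reduction) yields pivots -1, 2, 0.
Counting signs: 1 positive, 1 negative, 1 zero.
Hence Q is indefinite.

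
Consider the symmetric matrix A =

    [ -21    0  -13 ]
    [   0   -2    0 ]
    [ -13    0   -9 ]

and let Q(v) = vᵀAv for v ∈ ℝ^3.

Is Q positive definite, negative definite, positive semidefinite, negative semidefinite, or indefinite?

Leading principal minors: Δ_1 = -21, Δ_2 = 42, Δ_3 = -40.
The signs alternate starting with Δ_1 < 0, so by Sylvester's criterion Q is negative definite.

negative definite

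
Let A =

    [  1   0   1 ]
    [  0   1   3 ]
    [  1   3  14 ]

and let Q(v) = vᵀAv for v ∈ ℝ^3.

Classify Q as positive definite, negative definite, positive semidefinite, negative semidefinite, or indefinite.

Row-reducing A symmetrically gives the diagonal entries 1, 1, 4.
That gives 3 positive pivots.
Hence Q is positive definite.

positive definite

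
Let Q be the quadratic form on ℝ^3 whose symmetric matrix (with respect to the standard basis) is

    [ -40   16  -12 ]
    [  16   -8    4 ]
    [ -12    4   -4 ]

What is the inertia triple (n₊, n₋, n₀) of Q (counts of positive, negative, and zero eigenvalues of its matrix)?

(0, 2, 1)

Row-reducing A symmetrically gives the diagonal entries -40, -8/5, 0.
Counting signs: 2 negative, 1 zero.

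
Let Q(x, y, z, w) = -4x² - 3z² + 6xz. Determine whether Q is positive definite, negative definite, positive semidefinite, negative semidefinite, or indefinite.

The symmetric matrix is A = [[-4, 0, 3, 0], [0, 0, 0, 0], [3, 0, -3, 0], [0, 0, 0, 0]].
Applying the same elementary operations to the rows and columns of A produces a congruent diagonal matrix with entries -4, 0, -3/4, 0.
Counting signs: 2 negative, 2 zero.
Hence Q is negative semidefinite.

negative semidefinite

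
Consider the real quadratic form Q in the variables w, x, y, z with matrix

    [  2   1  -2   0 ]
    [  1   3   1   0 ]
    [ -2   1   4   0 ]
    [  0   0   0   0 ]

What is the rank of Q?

Congruent diagonalization of A (simultaneous row and column reduction) yields pivots 2, 5/2, 2/5, 0.
So there are 3 positive, 1 zero pivots.
The rank is the number of nonzero pivots: 3.

3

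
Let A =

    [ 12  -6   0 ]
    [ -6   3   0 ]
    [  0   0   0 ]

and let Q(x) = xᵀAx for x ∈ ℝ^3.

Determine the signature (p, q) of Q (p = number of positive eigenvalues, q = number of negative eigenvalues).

(1, 0)

Row-reducing A symmetrically gives the diagonal entries 12, 0, 0.
So there are 1 positive, 2 zero pivots.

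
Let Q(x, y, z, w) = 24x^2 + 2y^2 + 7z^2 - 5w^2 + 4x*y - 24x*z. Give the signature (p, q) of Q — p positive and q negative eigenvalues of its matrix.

(3, 1)

Write A = [[24, 2, -12, 0], [2, 2, 0, 0], [-12, 0, 7, 0], [0, 0, 0, -5]].
Congruent diagonalization of A (simultaneous row and column reduction) yields pivots 24, 11/6, 5/11, -5.
Counting signs: 3 positive, 1 negative.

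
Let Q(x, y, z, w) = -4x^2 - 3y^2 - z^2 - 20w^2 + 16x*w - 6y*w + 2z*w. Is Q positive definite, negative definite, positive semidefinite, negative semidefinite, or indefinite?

The symmetric matrix is A = [[-4, 0, 0, 8], [0, -3, 0, -3], [0, 0, -1, 1], [8, -3, 1, -20]].
Row-reducing A symmetrically gives the diagonal entries -4, -3, -1, 0.
That gives 3 negative, 1 zero pivots.
Hence Q is negative semidefinite.

negative semidefinite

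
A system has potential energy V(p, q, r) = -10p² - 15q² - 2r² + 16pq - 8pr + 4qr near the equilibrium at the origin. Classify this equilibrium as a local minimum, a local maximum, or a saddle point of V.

The Hessian at the origin is H = [[-20, 16, -8], [16, -30, 4], [-8, 4, -4]].
Applying the same elementary operations to the rows and columns of H produces a congruent diagonal matrix with entries -20, -86/5, -20/43.
That gives 3 negative pivots.
H is negative definite, so the origin is a strict local maximum.

local maximum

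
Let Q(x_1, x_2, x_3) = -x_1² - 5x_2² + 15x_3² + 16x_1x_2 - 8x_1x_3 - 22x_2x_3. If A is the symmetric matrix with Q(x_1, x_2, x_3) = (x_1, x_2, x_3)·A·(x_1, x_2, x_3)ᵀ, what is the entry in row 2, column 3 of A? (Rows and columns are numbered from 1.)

-11

The coefficient of x_2·x_3 in Q is -22. For a symmetric A this equals A[2,3] + A[3,2] = 2·A[2,3].
So A[2,3] = -22/2 = -11.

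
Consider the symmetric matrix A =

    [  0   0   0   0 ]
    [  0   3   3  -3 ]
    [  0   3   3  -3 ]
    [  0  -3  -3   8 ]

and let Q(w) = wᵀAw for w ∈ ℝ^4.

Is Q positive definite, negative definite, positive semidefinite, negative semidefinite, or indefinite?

positive semidefinite

Applying the same elementary operations to the rows and columns of A produces a congruent diagonal matrix with entries 0, 3, 0, 5.
Counting signs: 2 positive, 2 zero.
Hence Q is positive semidefinite.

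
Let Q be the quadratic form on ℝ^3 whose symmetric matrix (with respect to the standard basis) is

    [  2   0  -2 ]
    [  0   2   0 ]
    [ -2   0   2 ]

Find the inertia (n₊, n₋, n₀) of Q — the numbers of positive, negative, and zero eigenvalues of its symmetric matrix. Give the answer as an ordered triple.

(2, 0, 1)

Symmetric row and column elimination reduces A to a congruent diagonal form with pivots 2, 2, 0.
Counting signs: 2 positive, 1 zero.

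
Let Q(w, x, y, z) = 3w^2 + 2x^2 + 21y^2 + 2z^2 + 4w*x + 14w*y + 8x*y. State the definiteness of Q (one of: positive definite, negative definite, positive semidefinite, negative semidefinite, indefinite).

The associated matrix is A = [[3, 2, 7, 0], [2, 2, 4, 0], [7, 4, 21, 0], [0, 0, 0, 2]].
Symmetric row and column elimination reduces A to a congruent diagonal form with pivots 3, 2/3, 4, 2.
Counting signs: 4 positive.
Hence Q is positive definite.

positive definite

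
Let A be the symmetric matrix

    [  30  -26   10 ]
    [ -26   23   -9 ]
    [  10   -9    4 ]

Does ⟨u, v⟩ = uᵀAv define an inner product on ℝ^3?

yes

Leading principal minors: Δ_1 = 30, Δ_2 = 14, Δ_3 = 6.
All leading principal minors are positive, so by Sylvester's criterion Q is positive definite.
⟨·,·⟩ is an inner product exactly when A is positive definite.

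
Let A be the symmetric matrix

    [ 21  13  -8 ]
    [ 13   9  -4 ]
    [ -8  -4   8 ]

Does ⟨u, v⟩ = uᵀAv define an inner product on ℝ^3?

Applying the same elementary operations to the rows and columns of A produces a congruent diagonal matrix with entries 21, 20/21, 4.
That gives 3 positive pivots.
Hence Q is positive definite.
⟨·,·⟩ is an inner product exactly when A is positive definite.

yes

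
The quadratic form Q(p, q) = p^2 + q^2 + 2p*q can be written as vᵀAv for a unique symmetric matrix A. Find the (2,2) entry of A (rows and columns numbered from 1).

The coefficient of q^2 in Q is 1, and that is exactly A[2,2].

1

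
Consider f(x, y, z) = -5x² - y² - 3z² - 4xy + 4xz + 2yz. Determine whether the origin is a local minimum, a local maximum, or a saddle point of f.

The Hessian at the origin is H = [[-10, -4, 4], [-4, -2, 2], [4, 2, -6]].
Row-reducing H symmetrically gives the diagonal entries -10, -2/5, -4.
Counting signs: 3 negative.
H is negative definite, so the origin is a strict local maximum.

local maximum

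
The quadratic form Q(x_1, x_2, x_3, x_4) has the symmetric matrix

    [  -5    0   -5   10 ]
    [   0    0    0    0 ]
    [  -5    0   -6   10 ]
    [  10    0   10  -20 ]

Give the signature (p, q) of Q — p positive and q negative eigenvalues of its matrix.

Symmetric row and column elimination reduces A to a congruent diagonal form with pivots -5, 0, -1, 0.
Counting signs: 2 negative, 2 zero.

(0, 2)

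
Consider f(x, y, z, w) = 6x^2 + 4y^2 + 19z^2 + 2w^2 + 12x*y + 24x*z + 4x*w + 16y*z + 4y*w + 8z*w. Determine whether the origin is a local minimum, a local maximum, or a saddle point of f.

The Hessian at the origin is H = [[12, 12, 24, 4], [12, 8, 16, 4], [24, 16, 38, 8], [4, 4, 8, 4]].
An LDLᵀ factorisation of H has diagonal entries 12, -4, 6, 8/3.
So there are 3 positive, 1 negative pivots.
H is indefinite, so the origin is a saddle point.

saddle point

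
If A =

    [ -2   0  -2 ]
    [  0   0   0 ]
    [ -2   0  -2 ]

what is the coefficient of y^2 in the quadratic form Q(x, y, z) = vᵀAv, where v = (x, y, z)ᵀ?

The coefficient of y^2 is the diagonal entry A[2,2] = 0.

0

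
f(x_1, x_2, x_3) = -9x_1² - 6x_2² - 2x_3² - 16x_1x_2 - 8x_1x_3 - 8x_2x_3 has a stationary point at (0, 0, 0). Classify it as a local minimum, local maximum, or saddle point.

The Hessian at the origin is H = [[-18, -16, -8], [-16, -12, -8], [-8, -8, -4]].
Row-reducing H symmetrically gives the diagonal entries -18, 20/9, -4/5.
That gives 1 positive, 2 negative pivots.
H is indefinite, so the origin is a saddle point.

saddle point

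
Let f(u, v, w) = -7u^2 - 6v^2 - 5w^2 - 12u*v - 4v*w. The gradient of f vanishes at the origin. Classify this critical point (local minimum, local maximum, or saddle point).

The Hessian at the origin is H = [[-14, -12, 0], [-12, -12, -4], [0, -4, -10]].
Symmetric row and column elimination reduces H to a congruent diagonal form with pivots -14, -12/7, -2/3.
Counting signs: 3 negative.
H is negative definite, so the origin is a strict local maximum.

local maximum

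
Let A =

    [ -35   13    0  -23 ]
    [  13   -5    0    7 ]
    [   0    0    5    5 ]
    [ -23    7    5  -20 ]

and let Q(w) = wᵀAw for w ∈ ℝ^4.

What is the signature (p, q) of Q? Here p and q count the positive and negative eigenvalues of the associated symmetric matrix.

(2, 2)

Congruent diagonalization of A (simultaneous row and column reduction) yields pivots -35, -6/35, 5, 4.
So there are 2 positive, 2 negative pivots.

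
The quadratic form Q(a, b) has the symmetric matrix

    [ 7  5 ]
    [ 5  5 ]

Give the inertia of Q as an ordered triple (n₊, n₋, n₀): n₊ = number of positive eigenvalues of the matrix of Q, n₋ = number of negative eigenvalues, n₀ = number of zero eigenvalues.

(2, 0, 0)

An LDLᵀ factorisation of A has diagonal entries 7, 10/7.
Counting signs: 2 positive.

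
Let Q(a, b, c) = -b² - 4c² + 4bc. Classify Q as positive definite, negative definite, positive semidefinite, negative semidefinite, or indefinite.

Write A = [[0, 0, 0], [0, -1, 2], [0, 2, -4]].
Row-reducing A symmetrically gives the diagonal entries 0, -1, 0.
So there are 1 negative, 2 zero pivots.
Hence Q is negative semidefinite.

negative semidefinite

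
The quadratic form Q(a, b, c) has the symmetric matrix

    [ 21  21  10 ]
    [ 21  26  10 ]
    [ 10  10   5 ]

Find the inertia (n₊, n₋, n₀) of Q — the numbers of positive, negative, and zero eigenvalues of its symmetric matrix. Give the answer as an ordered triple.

(3, 0, 0)

Applying the same elementary operations to the rows and columns of A produces a congruent diagonal matrix with entries 21, 5, 5/21.
Counting signs: 3 positive.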